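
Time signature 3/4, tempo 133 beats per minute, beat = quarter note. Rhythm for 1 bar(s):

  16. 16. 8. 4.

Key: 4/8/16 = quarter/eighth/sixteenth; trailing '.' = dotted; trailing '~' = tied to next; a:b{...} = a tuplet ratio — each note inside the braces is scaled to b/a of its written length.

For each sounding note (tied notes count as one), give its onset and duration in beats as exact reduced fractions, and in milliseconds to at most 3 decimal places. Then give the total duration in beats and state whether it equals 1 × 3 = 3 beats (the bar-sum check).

1) 0.0ms=0b +169.173ms=3/8b
2) 169.173ms=3/8b +169.173ms=3/8b
3) 338.346ms=3/4b +338.346ms=3/4b
4) 676.692ms=3/2b +676.692ms=3/2b
Σ=3b of 3 (133bpm 3/4) — PASS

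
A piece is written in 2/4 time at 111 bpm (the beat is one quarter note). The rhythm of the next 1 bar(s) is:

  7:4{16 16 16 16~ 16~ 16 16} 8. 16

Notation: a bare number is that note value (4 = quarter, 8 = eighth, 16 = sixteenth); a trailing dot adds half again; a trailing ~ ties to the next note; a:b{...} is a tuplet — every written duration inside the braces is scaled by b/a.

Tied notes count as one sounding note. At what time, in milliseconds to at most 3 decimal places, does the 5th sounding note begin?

1. 0.0ms @ 0 + 77.22ms (1/7)
2. 77.22ms @ 1/7 + 77.22ms (1/7)
3. 154.44ms @ 2/7 + 77.22ms (1/7)
4. 231.66ms @ 3/7 + 231.66ms (3/7)
5. 463.32ms @ 6/7 + 77.22ms (1/7)
6. 540.541ms @ 1 + 405.405ms (3/4)
7. 945.946ms @ 7/4 + 135.135ms (1/4)

note 5 onset = 6/7b = 463.32ms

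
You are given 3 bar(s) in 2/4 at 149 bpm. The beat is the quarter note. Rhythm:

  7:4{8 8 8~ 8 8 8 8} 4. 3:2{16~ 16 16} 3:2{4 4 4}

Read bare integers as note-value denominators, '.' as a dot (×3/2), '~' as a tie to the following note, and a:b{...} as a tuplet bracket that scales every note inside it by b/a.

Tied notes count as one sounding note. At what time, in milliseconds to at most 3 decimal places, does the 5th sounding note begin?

1. 0.0ms @ 0 + 115.053ms (2/7)
2. 115.053ms @ 2/7 + 115.053ms (2/7)
3. 230.105ms @ 4/7 + 230.105ms (4/7)
4. 460.211ms @ 8/7 + 115.053ms (2/7)
5. 575.264ms @ 10/7 + 115.053ms (2/7)
6. 690.316ms @ 12/7 + 115.053ms (2/7)
7. 805.369ms @ 2 + 604.027ms (3/2)
8. 1409.396ms @ 7/2 + 134.228ms (1/3)
9. 1543.624ms @ 23/6 + 67.114ms (1/6)
10. 1610.738ms @ 4 + 268.456ms (2/3)
11. 1879.195ms @ 14/3 + 268.456ms (2/3)
12. 2147.651ms @ 16/3 + 268.456ms (2/3)

note 5 onset = 10/7b = 575.264ms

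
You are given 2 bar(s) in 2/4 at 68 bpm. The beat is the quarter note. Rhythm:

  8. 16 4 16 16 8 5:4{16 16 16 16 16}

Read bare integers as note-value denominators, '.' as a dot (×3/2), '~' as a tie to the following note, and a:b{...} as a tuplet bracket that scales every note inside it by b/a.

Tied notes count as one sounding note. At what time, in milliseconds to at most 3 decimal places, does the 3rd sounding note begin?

note 3 onset = 1b = 882.353ms

1. 0.0ms @ 0 + 661.765ms (3/4)
2. 661.765ms @ 3/4 + 220.588ms (1/4)
3. 882.353ms @ 1 + 882.353ms (1)
4. 1764.706ms @ 2 + 220.588ms (1/4)
5. 1985.294ms @ 9/4 + 220.588ms (1/4)
6. 2205.882ms @ 5/2 + 441.176ms (1/2)
7. 2647.059ms @ 3 + 176.471ms (1/5)
8. 2823.529ms @ 16/5 + 176.471ms (1/5)
9. 3000.0ms @ 17/5 + 176.471ms (1/5)
10. 3176.471ms @ 18/5 + 176.471ms (1/5)
11. 3352.941ms @ 19/5 + 176.471ms (1/5)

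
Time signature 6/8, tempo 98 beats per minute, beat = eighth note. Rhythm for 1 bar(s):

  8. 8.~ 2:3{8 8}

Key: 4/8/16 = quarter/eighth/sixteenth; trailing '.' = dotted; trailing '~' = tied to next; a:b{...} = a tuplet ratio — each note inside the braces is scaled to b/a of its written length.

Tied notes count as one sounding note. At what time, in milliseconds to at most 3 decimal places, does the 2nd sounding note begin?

1. 0.0ms @ 0 + 918.367ms (3/2)
2. 918.367ms @ 3/2 + 1836.735ms (3)
3. 2755.102ms @ 9/2 + 918.367ms (3/2)

note 2 onset = 3/2b = 918.367ms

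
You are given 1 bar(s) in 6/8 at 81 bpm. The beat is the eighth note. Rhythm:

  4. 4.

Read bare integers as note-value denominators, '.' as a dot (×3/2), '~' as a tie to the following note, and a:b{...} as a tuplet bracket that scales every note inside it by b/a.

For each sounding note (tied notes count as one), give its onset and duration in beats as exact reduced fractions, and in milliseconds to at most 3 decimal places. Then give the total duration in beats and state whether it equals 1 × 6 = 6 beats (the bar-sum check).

1) 0.0ms=0b +2222.222ms=3b
2) 2222.222ms=3b +2222.222ms=3b
Σ=6b of 6 (81bpm 6/8) — PASS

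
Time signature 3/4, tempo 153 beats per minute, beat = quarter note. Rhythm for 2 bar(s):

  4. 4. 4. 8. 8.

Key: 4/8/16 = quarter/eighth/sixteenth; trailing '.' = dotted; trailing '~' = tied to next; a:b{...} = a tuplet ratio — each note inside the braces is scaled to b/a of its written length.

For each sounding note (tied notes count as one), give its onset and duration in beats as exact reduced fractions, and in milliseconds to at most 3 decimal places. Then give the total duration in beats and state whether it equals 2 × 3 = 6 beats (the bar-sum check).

1) 0.0ms=0b +588.235ms=3/2b
2) 588.235ms=3/2b +588.235ms=3/2b
3) 1176.471ms=3b +588.235ms=3/2b
4) 1764.706ms=9/2b +294.118ms=3/4b
5) 2058.824ms=21/4b +294.118ms=3/4b
Σ=6b of 6 (153bpm 3/4) — PASS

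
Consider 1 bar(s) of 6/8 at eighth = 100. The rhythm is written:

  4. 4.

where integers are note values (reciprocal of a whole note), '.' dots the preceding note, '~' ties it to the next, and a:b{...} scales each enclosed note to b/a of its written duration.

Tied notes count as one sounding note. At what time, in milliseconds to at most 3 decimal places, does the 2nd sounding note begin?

1. 0.0ms @ 0 + 1800.0ms (3)
2. 1800.0ms @ 3 + 1800.0ms (3)

note 2 onset = 3b = 1800.0ms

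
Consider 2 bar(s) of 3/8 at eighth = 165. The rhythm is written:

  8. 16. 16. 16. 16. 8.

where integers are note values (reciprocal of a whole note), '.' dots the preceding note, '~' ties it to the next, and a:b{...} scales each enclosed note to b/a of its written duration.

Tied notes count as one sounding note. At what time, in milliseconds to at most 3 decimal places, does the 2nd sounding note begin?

1. 0.0ms @ 0 + 545.455ms (3/2)
2. 545.455ms @ 3/2 + 272.727ms (3/4)
3. 818.182ms @ 9/4 + 272.727ms (3/4)
4. 1090.909ms @ 3 + 272.727ms (3/4)
5. 1363.636ms @ 15/4 + 272.727ms (3/4)
6. 1636.364ms @ 9/2 + 545.455ms (3/2)

note 2 onset = 3/2b = 545.455ms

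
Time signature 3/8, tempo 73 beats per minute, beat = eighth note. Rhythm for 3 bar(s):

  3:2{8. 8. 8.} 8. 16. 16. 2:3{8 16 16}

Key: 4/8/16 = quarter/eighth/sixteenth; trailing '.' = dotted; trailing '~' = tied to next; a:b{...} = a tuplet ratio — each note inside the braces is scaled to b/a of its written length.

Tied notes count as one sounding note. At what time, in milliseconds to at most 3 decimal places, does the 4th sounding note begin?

note 4 onset = 3b = 2465.753ms

1. 0.0ms @ 0 + 821.918ms (1)
2. 821.918ms @ 1 + 821.918ms (1)
3. 1643.836ms @ 2 + 821.918ms (1)
4. 2465.753ms @ 3 + 1232.877ms (3/2)
5. 3698.63ms @ 9/2 + 616.438ms (3/4)
6. 4315.068ms @ 21/4 + 616.438ms (3/4)
7. 4931.507ms @ 6 + 1232.877ms (3/2)
8. 6164.384ms @ 15/2 + 616.438ms (3/4)
9. 6780.822ms @ 33/4 + 616.438ms (3/4)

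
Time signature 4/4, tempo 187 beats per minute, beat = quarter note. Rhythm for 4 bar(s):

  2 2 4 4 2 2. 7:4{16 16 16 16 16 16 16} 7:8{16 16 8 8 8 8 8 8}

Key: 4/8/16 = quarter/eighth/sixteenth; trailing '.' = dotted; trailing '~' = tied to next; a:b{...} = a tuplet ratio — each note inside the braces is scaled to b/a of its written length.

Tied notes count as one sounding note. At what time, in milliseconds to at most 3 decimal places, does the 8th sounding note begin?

1. 0.0ms @ 0 + 641.711ms (2)
2. 641.711ms @ 2 + 641.711ms (2)
3. 1283.422ms @ 4 + 320.856ms (1)
4. 1604.278ms @ 5 + 320.856ms (1)
5. 1925.134ms @ 6 + 641.711ms (2)
6. 2566.845ms @ 8 + 962.567ms (3)
7. 3529.412ms @ 11 + 45.837ms (1/7)
8. 3575.248ms @ 78/7 + 45.837ms (1/7)
9. 3621.085ms @ 79/7 + 45.837ms (1/7)
10. 3666.921ms @ 80/7 + 45.837ms (1/7)
11. 3712.758ms @ 81/7 + 45.837ms (1/7)
12. 3758.594ms @ 82/7 + 45.837ms (1/7)
13. 3804.431ms @ 83/7 + 45.837ms (1/7)
14. 3850.267ms @ 12 + 91.673ms (2/7)
15. 3941.94ms @ 86/7 + 91.673ms (2/7)
16. 4033.613ms @ 88/7 + 183.346ms (4/7)
17. 4216.96ms @ 92/7 + 183.346ms (4/7)
18. 4400.306ms @ 96/7 + 183.346ms (4/7)
19. 4583.652ms @ 100/7 + 183.346ms (4/7)
20. 4766.998ms @ 104/7 + 183.346ms (4/7)
21. 4950.344ms @ 108/7 + 183.346ms (4/7)

note 8 onset = 78/7b = 3575.248ms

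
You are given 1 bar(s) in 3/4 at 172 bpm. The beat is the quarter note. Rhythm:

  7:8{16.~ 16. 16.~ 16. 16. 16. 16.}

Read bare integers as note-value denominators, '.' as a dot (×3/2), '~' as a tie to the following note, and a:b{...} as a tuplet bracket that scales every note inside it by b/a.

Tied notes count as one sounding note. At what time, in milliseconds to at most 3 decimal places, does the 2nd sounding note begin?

note 2 onset = 6/7b = 299.003ms

1. 0.0ms @ 0 + 299.003ms (6/7)
2. 299.003ms @ 6/7 + 299.003ms (6/7)
3. 598.007ms @ 12/7 + 149.502ms (3/7)
4. 747.508ms @ 15/7 + 149.502ms (3/7)
5. 897.01ms @ 18/7 + 149.502ms (3/7)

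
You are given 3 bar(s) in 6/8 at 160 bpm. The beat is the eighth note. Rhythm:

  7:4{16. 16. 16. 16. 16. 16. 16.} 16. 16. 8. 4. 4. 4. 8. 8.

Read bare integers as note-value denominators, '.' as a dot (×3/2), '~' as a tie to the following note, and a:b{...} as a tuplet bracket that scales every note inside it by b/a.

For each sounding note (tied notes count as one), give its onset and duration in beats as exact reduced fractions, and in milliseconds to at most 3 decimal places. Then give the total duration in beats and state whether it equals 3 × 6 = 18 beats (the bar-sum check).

1) 0.0ms=0b +160.714ms=3/7b
2) 160.714ms=3/7b +160.714ms=3/7b
3) 321.429ms=6/7b +160.714ms=3/7b
4) 482.143ms=9/7b +160.714ms=3/7b
5) 642.857ms=12/7b +160.714ms=3/7b
6) 803.571ms=15/7b +160.714ms=3/7b
7) 964.286ms=18/7b +160.714ms=3/7b
8) 1125.0ms=3b +281.25ms=3/4b
9) 1406.25ms=15/4b +281.25ms=3/4b
10) 1687.5ms=9/2b +562.5ms=3/2b
11) 2250.0ms=6b +1125.0ms=3b
12) 3375.0ms=9b +1125.0ms=3b
13) 4500.0ms=12b +1125.0ms=3b
14) 5625.0ms=15b +562.5ms=3/2b
15) 6187.5ms=33/2b +562.5ms=3/2b
Σ=18b of 18 (160bpm 6/8) — PASS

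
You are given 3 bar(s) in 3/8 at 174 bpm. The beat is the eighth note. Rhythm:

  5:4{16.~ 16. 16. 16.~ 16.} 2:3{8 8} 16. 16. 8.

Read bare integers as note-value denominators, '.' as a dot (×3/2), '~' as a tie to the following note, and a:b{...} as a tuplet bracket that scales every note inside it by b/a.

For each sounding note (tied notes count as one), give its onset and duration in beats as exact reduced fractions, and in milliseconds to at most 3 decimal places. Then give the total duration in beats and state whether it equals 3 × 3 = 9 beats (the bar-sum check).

1) 0.0ms=0b +413.793ms=6/5b
2) 413.793ms=6/5b +206.897ms=3/5b
3) 620.69ms=9/5b +413.793ms=6/5b
4) 1034.483ms=3b +517.241ms=3/2b
5) 1551.724ms=9/2b +517.241ms=3/2b
6) 2068.966ms=6b +258.621ms=3/4b
7) 2327.586ms=27/4b +258.621ms=3/4b
8) 2586.207ms=15/2b +517.241ms=3/2b
Σ=9b of 9 (174bpm 3/8) — PASS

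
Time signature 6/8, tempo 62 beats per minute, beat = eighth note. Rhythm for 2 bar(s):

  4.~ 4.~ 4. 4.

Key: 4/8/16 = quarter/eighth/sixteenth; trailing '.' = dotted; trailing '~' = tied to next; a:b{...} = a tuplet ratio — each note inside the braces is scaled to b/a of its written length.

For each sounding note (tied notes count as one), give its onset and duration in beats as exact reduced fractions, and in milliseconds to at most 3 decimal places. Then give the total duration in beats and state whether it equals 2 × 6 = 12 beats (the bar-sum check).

1) 0.0ms=0b +8709.677ms=9b
2) 8709.677ms=9b +2903.226ms=3b
Σ=12b of 12 (62bpm 6/8) — PASS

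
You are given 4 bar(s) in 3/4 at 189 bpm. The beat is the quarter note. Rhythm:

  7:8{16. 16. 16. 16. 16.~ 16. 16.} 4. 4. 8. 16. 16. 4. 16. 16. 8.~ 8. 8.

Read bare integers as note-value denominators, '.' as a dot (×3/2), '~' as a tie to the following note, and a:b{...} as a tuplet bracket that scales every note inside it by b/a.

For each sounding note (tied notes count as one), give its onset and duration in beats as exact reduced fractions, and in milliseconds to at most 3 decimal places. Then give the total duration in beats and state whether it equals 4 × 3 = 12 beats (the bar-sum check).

1) 0.0ms=0b +136.054ms=3/7b
2) 136.054ms=3/7b +136.054ms=3/7b
3) 272.109ms=6/7b +136.054ms=3/7b
4) 408.163ms=9/7b +136.054ms=3/7b
5) 544.218ms=12/7b +272.109ms=6/7b
6) 816.327ms=18/7b +136.054ms=3/7b
7) 952.381ms=3b +476.19ms=3/2b
8) 1428.571ms=9/2b +476.19ms=3/2b
9) 1904.762ms=6b +238.095ms=3/4b
10) 2142.857ms=27/4b +119.048ms=3/8b
11) 2261.905ms=57/8b +119.048ms=3/8b
12) 2380.952ms=15/2b +476.19ms=3/2b
13) 2857.143ms=9b +119.048ms=3/8b
14) 2976.19ms=75/8b +119.048ms=3/8b
15) 3095.238ms=39/4b +476.19ms=3/2b
16) 3571.429ms=45/4b +238.095ms=3/4b
Σ=12b of 12 (189bpm 3/4) — PASS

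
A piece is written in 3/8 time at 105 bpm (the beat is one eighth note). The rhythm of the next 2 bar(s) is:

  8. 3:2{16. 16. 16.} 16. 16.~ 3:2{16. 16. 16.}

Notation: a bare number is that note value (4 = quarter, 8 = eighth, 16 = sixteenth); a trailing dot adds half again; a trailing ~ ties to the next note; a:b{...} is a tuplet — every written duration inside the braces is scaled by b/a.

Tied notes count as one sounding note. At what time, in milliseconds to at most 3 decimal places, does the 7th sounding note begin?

1. 0.0ms @ 0 + 857.143ms (3/2)
2. 857.143ms @ 3/2 + 285.714ms (1/2)
3. 1142.857ms @ 2 + 285.714ms (1/2)
4. 1428.571ms @ 5/2 + 285.714ms (1/2)
5. 1714.286ms @ 3 + 428.571ms (3/4)
6. 2142.857ms @ 15/4 + 714.286ms (5/4)
7. 2857.143ms @ 5 + 285.714ms (1/2)
8. 3142.857ms @ 11/2 + 285.714ms (1/2)

note 7 onset = 5b = 2857.143ms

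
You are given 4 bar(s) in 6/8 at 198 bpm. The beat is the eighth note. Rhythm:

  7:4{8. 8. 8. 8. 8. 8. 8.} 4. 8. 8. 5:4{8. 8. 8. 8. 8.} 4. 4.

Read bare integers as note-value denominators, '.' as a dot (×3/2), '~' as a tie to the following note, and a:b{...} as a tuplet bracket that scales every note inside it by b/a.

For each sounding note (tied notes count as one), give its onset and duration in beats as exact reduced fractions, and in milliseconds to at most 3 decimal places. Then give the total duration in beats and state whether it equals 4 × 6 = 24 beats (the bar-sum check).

1) 0.0ms=0b +259.74ms=6/7b
2) 259.74ms=6/7b +259.74ms=6/7b
3) 519.481ms=12/7b +259.74ms=6/7b
4) 779.221ms=18/7b +259.74ms=6/7b
5) 1038.961ms=24/7b +259.74ms=6/7b
6) 1298.701ms=30/7b +259.74ms=6/7b
7) 1558.442ms=36/7b +259.74ms=6/7b
8) 1818.182ms=6b +909.091ms=3b
9) 2727.273ms=9b +454.545ms=3/2b
10) 3181.818ms=21/2b +454.545ms=3/2b
11) 3636.364ms=12b +363.636ms=6/5b
12) 4000.0ms=66/5b +363.636ms=6/5b
13) 4363.636ms=72/5b +363.636ms=6/5b
14) 4727.273ms=78/5b +363.636ms=6/5b
15) 5090.909ms=84/5b +363.636ms=6/5b
16) 5454.545ms=18b +909.091ms=3b
17) 6363.636ms=21b +909.091ms=3b
Σ=24b of 24 (198bpm 6/8) — PASS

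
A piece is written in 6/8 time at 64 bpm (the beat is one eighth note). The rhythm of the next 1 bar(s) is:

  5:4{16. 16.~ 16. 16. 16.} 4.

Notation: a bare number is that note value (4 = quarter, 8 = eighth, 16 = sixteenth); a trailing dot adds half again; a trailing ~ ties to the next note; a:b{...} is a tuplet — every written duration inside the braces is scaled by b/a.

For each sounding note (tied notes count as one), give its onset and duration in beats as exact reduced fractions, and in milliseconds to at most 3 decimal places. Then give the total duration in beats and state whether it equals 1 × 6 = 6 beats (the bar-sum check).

1) 0.0ms=0b +562.5ms=3/5b
2) 562.5ms=3/5b +1125.0ms=6/5b
3) 1687.5ms=9/5b +562.5ms=3/5b
4) 2250.0ms=12/5b +562.5ms=3/5b
5) 2812.5ms=3b +2812.5ms=3b
Σ=6b of 6 (64bpm 6/8) — PASS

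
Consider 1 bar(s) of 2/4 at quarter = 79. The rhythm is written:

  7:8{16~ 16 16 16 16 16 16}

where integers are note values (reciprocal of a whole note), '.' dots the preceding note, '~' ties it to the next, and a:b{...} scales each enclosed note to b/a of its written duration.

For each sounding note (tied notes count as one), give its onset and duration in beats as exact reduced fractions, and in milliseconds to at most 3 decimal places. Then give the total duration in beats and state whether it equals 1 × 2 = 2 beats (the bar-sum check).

1) 0.0ms=0b +433.996ms=4/7b
2) 433.996ms=4/7b +216.998ms=2/7b
3) 650.995ms=6/7b +216.998ms=2/7b
4) 867.993ms=8/7b +216.998ms=2/7b
5) 1084.991ms=10/7b +216.998ms=2/7b
6) 1301.989ms=12/7b +216.998ms=2/7b
Σ=2b of 2 (79bpm 2/4) — PASS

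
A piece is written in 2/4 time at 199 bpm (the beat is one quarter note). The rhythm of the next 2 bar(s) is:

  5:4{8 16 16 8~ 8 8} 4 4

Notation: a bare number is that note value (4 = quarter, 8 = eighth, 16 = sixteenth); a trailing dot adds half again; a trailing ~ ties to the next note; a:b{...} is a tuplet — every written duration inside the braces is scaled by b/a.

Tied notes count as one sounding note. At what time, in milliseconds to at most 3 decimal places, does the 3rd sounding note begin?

1. 0.0ms @ 0 + 120.603ms (2/5)
2. 120.603ms @ 2/5 + 60.302ms (1/5)
3. 180.905ms @ 3/5 + 60.302ms (1/5)
4. 241.206ms @ 4/5 + 241.206ms (4/5)
5. 482.412ms @ 8/5 + 120.603ms (2/5)
6. 603.015ms @ 2 + 301.508ms (1)
7. 904.523ms @ 3 + 301.508ms (1)

note 3 onset = 3/5b = 180.905ms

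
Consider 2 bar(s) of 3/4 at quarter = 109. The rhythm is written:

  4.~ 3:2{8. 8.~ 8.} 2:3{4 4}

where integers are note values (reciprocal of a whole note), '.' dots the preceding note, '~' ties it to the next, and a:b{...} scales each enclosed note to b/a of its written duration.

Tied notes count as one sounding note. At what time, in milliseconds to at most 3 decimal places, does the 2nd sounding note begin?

note 2 onset = 2b = 1100.917ms

1. 0.0ms @ 0 + 1100.917ms (2)
2. 1100.917ms @ 2 + 550.459ms (1)
3. 1651.376ms @ 3 + 825.688ms (3/2)
4. 2477.064ms @ 9/2 + 825.688ms (3/2)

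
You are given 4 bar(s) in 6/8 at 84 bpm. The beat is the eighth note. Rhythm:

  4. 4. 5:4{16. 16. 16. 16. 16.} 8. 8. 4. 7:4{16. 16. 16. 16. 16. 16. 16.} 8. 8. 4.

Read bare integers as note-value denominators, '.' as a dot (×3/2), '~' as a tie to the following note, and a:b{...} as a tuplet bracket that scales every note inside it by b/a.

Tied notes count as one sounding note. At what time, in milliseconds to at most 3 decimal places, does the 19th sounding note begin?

1. 0.0ms @ 0 + 2142.857ms (3)
2. 2142.857ms @ 3 + 2142.857ms (3)
3. 4285.714ms @ 6 + 428.571ms (3/5)
4. 4714.286ms @ 33/5 + 428.571ms (3/5)
5. 5142.857ms @ 36/5 + 428.571ms (3/5)
6. 5571.429ms @ 39/5 + 428.571ms (3/5)
7. 6000.0ms @ 42/5 + 428.571ms (3/5)
8. 6428.571ms @ 9 + 1071.429ms (3/2)
9. 7500.0ms @ 21/2 + 1071.429ms (3/2)
10. 8571.429ms @ 12 + 2142.857ms (3)
11. 10714.286ms @ 15 + 306.122ms (3/7)
12. 11020.408ms @ 108/7 + 306.122ms (3/7)
13. 11326.531ms @ 111/7 + 306.122ms (3/7)
14. 11632.653ms @ 114/7 + 306.122ms (3/7)
15. 11938.776ms @ 117/7 + 306.122ms (3/7)
16. 12244.898ms @ 120/7 + 306.122ms (3/7)
17. 12551.02ms @ 123/7 + 306.122ms (3/7)
18. 12857.143ms @ 18 + 1071.429ms (3/2)
19. 13928.571ms @ 39/2 + 1071.429ms (3/2)
20. 15000.0ms @ 21 + 2142.857ms (3)

note 19 onset = 39/2b = 13928.571ms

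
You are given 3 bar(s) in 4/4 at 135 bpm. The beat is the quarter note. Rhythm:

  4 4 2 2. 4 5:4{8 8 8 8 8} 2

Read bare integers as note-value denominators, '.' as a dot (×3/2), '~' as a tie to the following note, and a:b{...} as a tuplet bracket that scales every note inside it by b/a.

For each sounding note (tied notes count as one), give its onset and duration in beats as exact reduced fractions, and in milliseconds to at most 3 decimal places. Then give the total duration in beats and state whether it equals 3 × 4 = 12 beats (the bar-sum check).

1) 0.0ms=0b +444.444ms=1b
2) 444.444ms=1b +444.444ms=1b
3) 888.889ms=2b +888.889ms=2b
4) 1777.778ms=4b +1333.333ms=3b
5) 3111.111ms=7b +444.444ms=1b
6) 3555.556ms=8b +177.778ms=2/5b
7) 3733.333ms=42/5b +177.778ms=2/5b
8) 3911.111ms=44/5b +177.778ms=2/5b
9) 4088.889ms=46/5b +177.778ms=2/5b
10) 4266.667ms=48/5b +177.778ms=2/5b
11) 4444.444ms=10b +888.889ms=2b
Σ=12b of 12 (135bpm 4/4) — PASS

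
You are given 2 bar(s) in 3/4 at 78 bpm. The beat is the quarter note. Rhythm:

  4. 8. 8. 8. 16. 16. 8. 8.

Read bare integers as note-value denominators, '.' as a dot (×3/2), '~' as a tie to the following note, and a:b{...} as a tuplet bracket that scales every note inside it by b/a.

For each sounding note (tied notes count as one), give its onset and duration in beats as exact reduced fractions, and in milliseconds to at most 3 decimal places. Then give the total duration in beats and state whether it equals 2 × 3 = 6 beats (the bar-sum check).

1) 0.0ms=0b +1153.846ms=3/2b
2) 1153.846ms=3/2b +576.923ms=3/4b
3) 1730.769ms=9/4b +576.923ms=3/4b
4) 2307.692ms=3b +576.923ms=3/4b
5) 2884.615ms=15/4b +288.462ms=3/8b
6) 3173.077ms=33/8b +288.462ms=3/8b
7) 3461.538ms=9/2b +576.923ms=3/4b
8) 4038.462ms=21/4b +576.923ms=3/4b
Σ=6b of 6 (78bpm 3/4) — PASS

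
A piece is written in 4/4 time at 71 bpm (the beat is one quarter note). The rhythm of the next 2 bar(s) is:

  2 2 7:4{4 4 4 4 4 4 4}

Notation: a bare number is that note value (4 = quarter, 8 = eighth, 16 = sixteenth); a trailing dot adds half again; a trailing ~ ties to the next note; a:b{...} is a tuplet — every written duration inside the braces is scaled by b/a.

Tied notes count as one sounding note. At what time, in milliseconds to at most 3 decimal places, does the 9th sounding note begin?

1. 0.0ms @ 0 + 1690.141ms (2)
2. 1690.141ms @ 2 + 1690.141ms (2)
3. 3380.282ms @ 4 + 482.897ms (4/7)
4. 3863.179ms @ 32/7 + 482.897ms (4/7)
5. 4346.076ms @ 36/7 + 482.897ms (4/7)
6. 4828.974ms @ 40/7 + 482.897ms (4/7)
7. 5311.871ms @ 44/7 + 482.897ms (4/7)
8. 5794.769ms @ 48/7 + 482.897ms (4/7)
9. 6277.666ms @ 52/7 + 482.897ms (4/7)

note 9 onset = 52/7b = 6277.666ms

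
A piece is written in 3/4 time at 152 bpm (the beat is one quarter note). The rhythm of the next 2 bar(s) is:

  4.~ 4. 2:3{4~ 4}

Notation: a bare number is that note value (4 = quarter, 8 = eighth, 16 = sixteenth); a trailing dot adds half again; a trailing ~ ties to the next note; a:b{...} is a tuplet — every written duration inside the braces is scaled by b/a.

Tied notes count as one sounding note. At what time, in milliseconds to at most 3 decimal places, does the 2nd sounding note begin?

note 2 onset = 3b = 1184.211ms

1. 0.0ms @ 0 + 1184.211ms (3)
2. 1184.211ms @ 3 + 1184.211ms (3)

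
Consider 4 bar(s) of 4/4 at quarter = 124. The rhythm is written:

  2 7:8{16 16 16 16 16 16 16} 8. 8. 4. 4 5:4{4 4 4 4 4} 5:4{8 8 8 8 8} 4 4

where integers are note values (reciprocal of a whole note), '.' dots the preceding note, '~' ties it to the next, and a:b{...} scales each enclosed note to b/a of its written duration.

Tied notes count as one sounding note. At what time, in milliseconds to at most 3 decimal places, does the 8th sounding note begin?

1. 0.0ms @ 0 + 967.742ms (2)
2. 967.742ms @ 2 + 138.249ms (2/7)
3. 1105.991ms @ 16/7 + 138.249ms (2/7)
4. 1244.24ms @ 18/7 + 138.249ms (2/7)
5. 1382.488ms @ 20/7 + 138.249ms (2/7)
6. 1520.737ms @ 22/7 + 138.249ms (2/7)
7. 1658.986ms @ 24/7 + 138.249ms (2/7)
8. 1797.235ms @ 26/7 + 138.249ms (2/7)
9. 1935.484ms @ 4 + 362.903ms (3/4)
10. 2298.387ms @ 19/4 + 362.903ms (3/4)
11. 2661.29ms @ 11/2 + 725.806ms (3/2)
12. 3387.097ms @ 7 + 483.871ms (1)
13. 3870.968ms @ 8 + 387.097ms (4/5)
14. 4258.065ms @ 44/5 + 387.097ms (4/5)
15. 4645.161ms @ 48/5 + 387.097ms (4/5)
16. 5032.258ms @ 52/5 + 387.097ms (4/5)
17. 5419.355ms @ 56/5 + 387.097ms (4/5)
18. 5806.452ms @ 12 + 193.548ms (2/5)
19. 6000.0ms @ 62/5 + 193.548ms (2/5)
20. 6193.548ms @ 64/5 + 193.548ms (2/5)
21. 6387.097ms @ 66/5 + 193.548ms (2/5)
22. 6580.645ms @ 68/5 + 193.548ms (2/5)
23. 6774.194ms @ 14 + 483.871ms (1)
24. 7258.065ms @ 15 + 483.871ms (1)

note 8 onset = 26/7b = 1797.235ms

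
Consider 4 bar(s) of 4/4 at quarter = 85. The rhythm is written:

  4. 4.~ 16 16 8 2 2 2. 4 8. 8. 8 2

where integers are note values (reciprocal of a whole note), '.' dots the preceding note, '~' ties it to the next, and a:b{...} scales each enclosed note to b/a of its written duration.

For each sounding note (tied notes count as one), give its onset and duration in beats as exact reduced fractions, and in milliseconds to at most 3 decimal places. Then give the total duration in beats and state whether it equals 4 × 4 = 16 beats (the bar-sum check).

1) 0.0ms=0b +1058.824ms=3/2b
2) 1058.824ms=3/2b +1235.294ms=7/4b
3) 2294.118ms=13/4b +176.471ms=1/4b
4) 2470.588ms=7/2b +352.941ms=1/2b
5) 2823.529ms=4b +1411.765ms=2b
6) 4235.294ms=6b +1411.765ms=2b
7) 5647.059ms=8b +2117.647ms=3b
8) 7764.706ms=11b +705.882ms=1b
9) 8470.588ms=12b +529.412ms=3/4b
10) 9000.0ms=51/4b +529.412ms=3/4b
11) 9529.412ms=27/2b +352.941ms=1/2b
12) 9882.353ms=14b +1411.765ms=2b
Σ=16b of 16 (85bpm 4/4) — PASS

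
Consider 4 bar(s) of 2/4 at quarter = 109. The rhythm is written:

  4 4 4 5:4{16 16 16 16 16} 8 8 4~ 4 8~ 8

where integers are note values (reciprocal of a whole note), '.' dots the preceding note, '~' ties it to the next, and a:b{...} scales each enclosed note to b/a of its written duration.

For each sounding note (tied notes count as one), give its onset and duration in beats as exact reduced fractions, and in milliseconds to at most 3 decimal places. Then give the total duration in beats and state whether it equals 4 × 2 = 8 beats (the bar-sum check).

1) 0.0ms=0b +550.459ms=1b
2) 550.459ms=1b +550.459ms=1b
3) 1100.917ms=2b +550.459ms=1b
4) 1651.376ms=3b +110.092ms=1/5b
5) 1761.468ms=16/5b +110.092ms=1/5b
6) 1871.56ms=17/5b +110.092ms=1/5b
7) 1981.651ms=18/5b +110.092ms=1/5b
8) 2091.743ms=19/5b +110.092ms=1/5b
9) 2201.835ms=4b +275.229ms=1/2b
10) 2477.064ms=9/2b +275.229ms=1/2b
11) 2752.294ms=5b +1100.917ms=2b
12) 3853.211ms=7b +550.459ms=1b
Σ=8b of 8 (109bpm 2/4) — PASS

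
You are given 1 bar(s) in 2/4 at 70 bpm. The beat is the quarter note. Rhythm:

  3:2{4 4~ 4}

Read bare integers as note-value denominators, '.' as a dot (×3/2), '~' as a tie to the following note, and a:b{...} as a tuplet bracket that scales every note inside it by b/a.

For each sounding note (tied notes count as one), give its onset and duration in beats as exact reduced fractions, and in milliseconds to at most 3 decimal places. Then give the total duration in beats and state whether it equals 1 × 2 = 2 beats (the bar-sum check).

1) 0.0ms=0b +571.429ms=2/3b
2) 571.429ms=2/3b +1142.857ms=4/3b
Σ=2b of 2 (70bpm 2/4) — PASS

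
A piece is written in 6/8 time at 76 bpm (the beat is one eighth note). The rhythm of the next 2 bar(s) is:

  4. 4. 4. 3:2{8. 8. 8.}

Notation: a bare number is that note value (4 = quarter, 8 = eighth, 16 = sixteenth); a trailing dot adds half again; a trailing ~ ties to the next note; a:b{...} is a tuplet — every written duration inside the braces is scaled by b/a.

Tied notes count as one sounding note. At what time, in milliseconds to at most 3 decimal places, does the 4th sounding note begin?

note 4 onset = 9b = 7105.263ms

1. 0.0ms @ 0 + 2368.421ms (3)
2. 2368.421ms @ 3 + 2368.421ms (3)
3. 4736.842ms @ 6 + 2368.421ms (3)
4. 7105.263ms @ 9 + 789.474ms (1)
5. 7894.737ms @ 10 + 789.474ms (1)
6. 8684.211ms @ 11 + 789.474ms (1)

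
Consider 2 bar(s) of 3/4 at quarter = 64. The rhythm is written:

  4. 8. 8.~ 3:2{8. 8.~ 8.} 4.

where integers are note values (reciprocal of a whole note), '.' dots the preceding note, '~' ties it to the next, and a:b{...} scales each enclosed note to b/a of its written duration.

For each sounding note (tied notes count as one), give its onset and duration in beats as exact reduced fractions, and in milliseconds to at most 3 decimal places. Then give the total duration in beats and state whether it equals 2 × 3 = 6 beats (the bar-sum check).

1) 0.0ms=0b +1406.25ms=3/2b
2) 1406.25ms=3/2b +703.125ms=3/4b
3) 2109.375ms=9/4b +1171.875ms=5/4b
4) 3281.25ms=7/2b +937.5ms=1b
5) 4218.75ms=9/2b +1406.25ms=3/2b
Σ=6b of 6 (64bpm 3/4) — PASS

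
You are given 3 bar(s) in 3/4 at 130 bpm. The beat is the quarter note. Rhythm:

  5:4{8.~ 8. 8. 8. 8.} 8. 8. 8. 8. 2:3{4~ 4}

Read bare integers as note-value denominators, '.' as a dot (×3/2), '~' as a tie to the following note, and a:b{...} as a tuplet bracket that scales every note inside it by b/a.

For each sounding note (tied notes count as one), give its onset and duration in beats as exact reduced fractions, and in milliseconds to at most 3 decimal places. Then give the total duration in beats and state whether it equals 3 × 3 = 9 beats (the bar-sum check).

1) 0.0ms=0b +553.846ms=6/5b
2) 553.846ms=6/5b +276.923ms=3/5b
3) 830.769ms=9/5b +276.923ms=3/5b
4) 1107.692ms=12/5b +276.923ms=3/5b
5) 1384.615ms=3b +346.154ms=3/4b
6) 1730.769ms=15/4b +346.154ms=3/4b
7) 2076.923ms=9/2b +346.154ms=3/4b
8) 2423.077ms=21/4b +346.154ms=3/4b
9) 2769.231ms=6b +1384.615ms=3b
Σ=9b of 9 (130bpm 3/4) — PASS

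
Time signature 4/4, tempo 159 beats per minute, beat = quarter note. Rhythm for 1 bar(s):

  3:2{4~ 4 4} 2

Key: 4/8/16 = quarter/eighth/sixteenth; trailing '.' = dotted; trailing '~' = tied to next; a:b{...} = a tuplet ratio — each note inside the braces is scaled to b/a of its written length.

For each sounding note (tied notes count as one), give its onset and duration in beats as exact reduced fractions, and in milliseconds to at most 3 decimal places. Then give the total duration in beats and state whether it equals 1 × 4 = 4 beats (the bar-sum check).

1) 0.0ms=0b +503.145ms=4/3b
2) 503.145ms=4/3b +251.572ms=2/3b
3) 754.717ms=2b +754.717ms=2b
Σ=4b of 4 (159bpm 4/4) — PASS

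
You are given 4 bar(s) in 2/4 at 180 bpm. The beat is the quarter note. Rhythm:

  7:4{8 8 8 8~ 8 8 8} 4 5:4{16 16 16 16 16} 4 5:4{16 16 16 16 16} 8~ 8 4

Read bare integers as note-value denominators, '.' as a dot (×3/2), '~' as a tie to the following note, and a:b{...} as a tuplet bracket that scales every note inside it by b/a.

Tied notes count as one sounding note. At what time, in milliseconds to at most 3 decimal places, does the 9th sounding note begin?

1. 0.0ms @ 0 + 95.238ms (2/7)
2. 95.238ms @ 2/7 + 95.238ms (2/7)
3. 190.476ms @ 4/7 + 95.238ms (2/7)
4. 285.714ms @ 6/7 + 190.476ms (4/7)
5. 476.19ms @ 10/7 + 95.238ms (2/7)
6. 571.429ms @ 12/7 + 95.238ms (2/7)
7. 666.667ms @ 2 + 333.333ms (1)
8. 1000.0ms @ 3 + 66.667ms (1/5)
9. 1066.667ms @ 16/5 + 66.667ms (1/5)
10. 1133.333ms @ 17/5 + 66.667ms (1/5)
11. 1200.0ms @ 18/5 + 66.667ms (1/5)
12. 1266.667ms @ 19/5 + 66.667ms (1/5)
13. 1333.333ms @ 4 + 333.333ms (1)
14. 1666.667ms @ 5 + 66.667ms (1/5)
15. 1733.333ms @ 26/5 + 66.667ms (1/5)
16. 1800.0ms @ 27/5 + 66.667ms (1/5)
17. 1866.667ms @ 28/5 + 66.667ms (1/5)
18. 1933.333ms @ 29/5 + 66.667ms (1/5)
19. 2000.0ms @ 6 + 333.333ms (1)
20. 2333.333ms @ 7 + 333.333ms (1)

note 9 onset = 16/5b = 1066.667ms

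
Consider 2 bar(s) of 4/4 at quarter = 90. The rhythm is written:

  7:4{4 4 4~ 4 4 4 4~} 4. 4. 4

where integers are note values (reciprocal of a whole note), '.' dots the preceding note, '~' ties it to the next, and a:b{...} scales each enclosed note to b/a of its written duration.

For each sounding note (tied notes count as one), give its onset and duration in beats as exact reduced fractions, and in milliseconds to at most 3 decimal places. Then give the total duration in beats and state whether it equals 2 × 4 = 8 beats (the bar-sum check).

1) 0.0ms=0b +380.952ms=4/7b
2) 380.952ms=4/7b +380.952ms=4/7b
3) 761.905ms=8/7b +761.905ms=8/7b
4) 1523.81ms=16/7b +380.952ms=4/7b
5) 1904.762ms=20/7b +380.952ms=4/7b
6) 2285.714ms=24/7b +1380.952ms=29/14b
7) 3666.667ms=11/2b +1000.0ms=3/2b
8) 4666.667ms=7b +666.667ms=1b
Σ=8b of 8 (90bpm 4/4) — PASS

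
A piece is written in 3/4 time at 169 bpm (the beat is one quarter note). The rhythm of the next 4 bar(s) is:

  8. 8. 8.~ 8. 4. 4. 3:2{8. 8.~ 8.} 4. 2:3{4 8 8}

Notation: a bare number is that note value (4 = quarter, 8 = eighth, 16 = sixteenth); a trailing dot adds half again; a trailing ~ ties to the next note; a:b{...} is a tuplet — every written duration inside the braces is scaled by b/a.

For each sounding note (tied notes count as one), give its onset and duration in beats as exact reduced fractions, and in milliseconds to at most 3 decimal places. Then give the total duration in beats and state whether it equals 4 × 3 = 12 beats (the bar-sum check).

1) 0.0ms=0b +266.272ms=3/4b
2) 266.272ms=3/4b +266.272ms=3/4b
3) 532.544ms=3/2b +532.544ms=3/2b
4) 1065.089ms=3b +532.544ms=3/2b
5) 1597.633ms=9/2b +532.544ms=3/2b
6) 2130.178ms=6b +177.515ms=1/2b
7) 2307.692ms=13/2b +355.03ms=1b
8) 2662.722ms=15/2b +532.544ms=3/2b
9) 3195.266ms=9b +532.544ms=3/2b
10) 3727.811ms=21/2b +266.272ms=3/4b
11) 3994.083ms=45/4b +266.272ms=3/4b
Σ=12b of 12 (169bpm 3/4) — PASS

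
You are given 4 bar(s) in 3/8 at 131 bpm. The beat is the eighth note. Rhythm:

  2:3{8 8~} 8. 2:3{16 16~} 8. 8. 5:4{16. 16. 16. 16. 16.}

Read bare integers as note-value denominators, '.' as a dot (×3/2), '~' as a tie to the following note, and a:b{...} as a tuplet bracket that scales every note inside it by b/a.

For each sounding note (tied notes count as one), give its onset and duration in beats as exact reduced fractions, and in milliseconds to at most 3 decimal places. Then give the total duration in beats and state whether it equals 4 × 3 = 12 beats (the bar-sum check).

1) 0.0ms=0b +687.023ms=3/2b
2) 687.023ms=3/2b +1374.046ms=3b
3) 2061.069ms=9/2b +343.511ms=3/4b
4) 2404.58ms=21/4b +1030.534ms=9/4b
5) 3435.115ms=15/2b +687.023ms=3/2b
6) 4122.137ms=9b +274.809ms=3/5b
7) 4396.947ms=48/5b +274.809ms=3/5b
8) 4671.756ms=51/5b +274.809ms=3/5b
9) 4946.565ms=54/5b +274.809ms=3/5b
10) 5221.374ms=57/5b +274.809ms=3/5b
Σ=12b of 12 (131bpm 3/8) — PASS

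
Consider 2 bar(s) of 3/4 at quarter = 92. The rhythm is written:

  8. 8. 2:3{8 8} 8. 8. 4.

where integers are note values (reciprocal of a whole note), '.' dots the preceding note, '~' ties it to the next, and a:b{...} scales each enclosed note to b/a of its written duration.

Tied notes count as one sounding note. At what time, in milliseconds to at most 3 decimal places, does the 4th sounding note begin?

1. 0.0ms @ 0 + 489.13ms (3/4)
2. 489.13ms @ 3/4 + 489.13ms (3/4)
3. 978.261ms @ 3/2 + 489.13ms (3/4)
4. 1467.391ms @ 9/4 + 489.13ms (3/4)
5. 1956.522ms @ 3 + 489.13ms (3/4)
6. 2445.652ms @ 15/4 + 489.13ms (3/4)
7. 2934.783ms @ 9/2 + 978.261ms (3/2)

note 4 onset = 9/4b = 1467.391ms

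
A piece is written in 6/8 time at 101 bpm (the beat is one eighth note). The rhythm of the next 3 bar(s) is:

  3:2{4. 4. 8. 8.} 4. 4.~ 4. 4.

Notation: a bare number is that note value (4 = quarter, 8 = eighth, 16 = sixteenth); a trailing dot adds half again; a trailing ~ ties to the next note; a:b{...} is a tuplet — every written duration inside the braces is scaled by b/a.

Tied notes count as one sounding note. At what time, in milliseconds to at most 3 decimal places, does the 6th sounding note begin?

note 6 onset = 9b = 5346.535ms

1. 0.0ms @ 0 + 1188.119ms (2)
2. 1188.119ms @ 2 + 1188.119ms (2)
3. 2376.238ms @ 4 + 594.059ms (1)
4. 2970.297ms @ 5 + 594.059ms (1)
5. 3564.356ms @ 6 + 1782.178ms (3)
6. 5346.535ms @ 9 + 3564.356ms (6)
7. 8910.891ms @ 15 + 1782.178ms (3)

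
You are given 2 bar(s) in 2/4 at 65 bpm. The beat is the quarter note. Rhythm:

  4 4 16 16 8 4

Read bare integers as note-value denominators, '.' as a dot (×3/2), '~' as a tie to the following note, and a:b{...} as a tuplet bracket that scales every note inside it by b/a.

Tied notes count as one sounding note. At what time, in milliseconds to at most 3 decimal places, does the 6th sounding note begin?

1. 0.0ms @ 0 + 923.077ms (1)
2. 923.077ms @ 1 + 923.077ms (1)
3. 1846.154ms @ 2 + 230.769ms (1/4)
4. 2076.923ms @ 9/4 + 230.769ms (1/4)
5. 2307.692ms @ 5/2 + 461.538ms (1/2)
6. 2769.231ms @ 3 + 923.077ms (1)

note 6 onset = 3b = 2769.231ms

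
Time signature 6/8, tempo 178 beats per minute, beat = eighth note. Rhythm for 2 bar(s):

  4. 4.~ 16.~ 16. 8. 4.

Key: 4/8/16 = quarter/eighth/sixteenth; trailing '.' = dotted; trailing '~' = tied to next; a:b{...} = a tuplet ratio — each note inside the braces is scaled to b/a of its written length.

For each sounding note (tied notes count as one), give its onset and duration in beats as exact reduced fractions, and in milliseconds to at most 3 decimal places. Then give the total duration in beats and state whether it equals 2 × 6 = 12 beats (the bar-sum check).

1) 0.0ms=0b +1011.236ms=3b
2) 1011.236ms=3b +1516.854ms=9/2b
3) 2528.09ms=15/2b +505.618ms=3/2b
4) 3033.708ms=9b +1011.236ms=3b
Σ=12b of 12 (178bpm 6/8) — PASS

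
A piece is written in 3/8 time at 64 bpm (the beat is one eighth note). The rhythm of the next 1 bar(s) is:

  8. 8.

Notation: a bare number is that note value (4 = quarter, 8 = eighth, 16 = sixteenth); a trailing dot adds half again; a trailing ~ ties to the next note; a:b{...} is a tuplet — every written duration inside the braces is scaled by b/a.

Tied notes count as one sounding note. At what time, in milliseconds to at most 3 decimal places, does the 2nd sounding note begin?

1. 0.0ms @ 0 + 1406.25ms (3/2)
2. 1406.25ms @ 3/2 + 1406.25ms (3/2)

note 2 onset = 3/2b = 1406.25ms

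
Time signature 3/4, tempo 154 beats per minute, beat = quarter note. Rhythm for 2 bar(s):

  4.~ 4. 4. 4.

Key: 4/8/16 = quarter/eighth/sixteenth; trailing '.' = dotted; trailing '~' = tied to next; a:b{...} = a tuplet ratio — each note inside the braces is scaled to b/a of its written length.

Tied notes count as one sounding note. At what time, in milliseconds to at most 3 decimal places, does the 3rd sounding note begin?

1. 0.0ms @ 0 + 1168.831ms (3)
2. 1168.831ms @ 3 + 584.416ms (3/2)
3. 1753.247ms @ 9/2 + 584.416ms (3/2)

note 3 onset = 9/2b = 1753.247ms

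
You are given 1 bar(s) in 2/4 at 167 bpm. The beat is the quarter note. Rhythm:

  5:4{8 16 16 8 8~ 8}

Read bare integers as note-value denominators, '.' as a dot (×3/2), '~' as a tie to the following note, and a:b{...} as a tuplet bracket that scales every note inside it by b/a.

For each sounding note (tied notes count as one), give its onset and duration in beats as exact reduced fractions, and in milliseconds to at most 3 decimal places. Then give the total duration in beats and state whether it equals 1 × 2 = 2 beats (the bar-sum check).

1) 0.0ms=0b +143.713ms=2/5b
2) 143.713ms=2/5b +71.856ms=1/5b
3) 215.569ms=3/5b +71.856ms=1/5b
4) 287.425ms=4/5b +143.713ms=2/5b
5) 431.138ms=6/5b +287.425ms=4/5b
Σ=2b of 2 (167bpm 2/4) — PASS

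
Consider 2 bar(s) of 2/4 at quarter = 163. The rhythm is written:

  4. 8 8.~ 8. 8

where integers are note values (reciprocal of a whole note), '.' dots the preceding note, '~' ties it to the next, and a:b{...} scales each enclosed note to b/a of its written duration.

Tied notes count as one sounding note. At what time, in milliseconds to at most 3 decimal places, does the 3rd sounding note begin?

1. 0.0ms @ 0 + 552.147ms (3/2)
2. 552.147ms @ 3/2 + 184.049ms (1/2)
3. 736.196ms @ 2 + 552.147ms (3/2)
4. 1288.344ms @ 7/2 + 184.049ms (1/2)

note 3 onset = 2b = 736.196ms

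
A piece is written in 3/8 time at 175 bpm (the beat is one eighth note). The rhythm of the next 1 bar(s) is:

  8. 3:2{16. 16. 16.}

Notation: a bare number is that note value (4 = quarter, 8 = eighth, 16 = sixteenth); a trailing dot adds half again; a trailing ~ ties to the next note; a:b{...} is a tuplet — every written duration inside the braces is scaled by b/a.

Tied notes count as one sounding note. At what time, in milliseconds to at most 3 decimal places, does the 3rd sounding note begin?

note 3 onset = 2b = 685.714ms

1. 0.0ms @ 0 + 514.286ms (3/2)
2. 514.286ms @ 3/2 + 171.429ms (1/2)
3. 685.714ms @ 2 + 171.429ms (1/2)
4. 857.143ms @ 5/2 + 171.429ms (1/2)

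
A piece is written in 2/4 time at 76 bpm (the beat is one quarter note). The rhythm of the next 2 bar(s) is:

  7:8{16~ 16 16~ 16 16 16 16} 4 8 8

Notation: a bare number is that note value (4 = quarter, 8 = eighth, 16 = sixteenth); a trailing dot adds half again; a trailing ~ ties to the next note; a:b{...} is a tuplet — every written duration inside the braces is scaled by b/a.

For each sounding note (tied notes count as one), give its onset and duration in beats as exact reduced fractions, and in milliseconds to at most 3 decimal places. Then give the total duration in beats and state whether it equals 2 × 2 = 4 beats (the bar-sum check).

1) 0.0ms=0b +451.128ms=4/7b
2) 451.128ms=4/7b +451.128ms=4/7b
3) 902.256ms=8/7b +225.564ms=2/7b
4) 1127.82ms=10/7b +225.564ms=2/7b
5) 1353.383ms=12/7b +225.564ms=2/7b
6) 1578.947ms=2b +789.474ms=1b
7) 2368.421ms=3b +394.737ms=1/2b
8) 2763.158ms=7/2b +394.737ms=1/2b
Σ=4b of 4 (76bpm 2/4) — PASS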